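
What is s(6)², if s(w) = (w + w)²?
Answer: 20736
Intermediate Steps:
s(w) = 4*w² (s(w) = (2*w)² = 4*w²)
s(6)² = (4*6²)² = (4*36)² = 144² = 20736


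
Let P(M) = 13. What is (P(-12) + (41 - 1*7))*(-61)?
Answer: -2867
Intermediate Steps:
(P(-12) + (41 - 1*7))*(-61) = (13 + (41 - 1*7))*(-61) = (13 + (41 - 7))*(-61) = (13 + 34)*(-61) = 47*(-61) = -2867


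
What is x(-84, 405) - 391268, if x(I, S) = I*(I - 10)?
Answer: -383372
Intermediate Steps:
x(I, S) = I*(-10 + I)
x(-84, 405) - 391268 = -84*(-10 - 84) - 391268 = -84*(-94) - 391268 = 7896 - 391268 = -383372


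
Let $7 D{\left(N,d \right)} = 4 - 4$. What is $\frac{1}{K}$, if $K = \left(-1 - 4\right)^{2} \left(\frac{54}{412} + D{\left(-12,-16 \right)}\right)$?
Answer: $\frac{206}{675} \approx 0.30519$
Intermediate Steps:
$D{\left(N,d \right)} = 0$ ($D{\left(N,d \right)} = \frac{4 - 4}{7} = \frac{1}{7} \cdot 0 = 0$)
$K = \frac{675}{206}$ ($K = \left(-1 - 4\right)^{2} \left(\frac{54}{412} + 0\right) = \left(-5\right)^{2} \left(54 \cdot \frac{1}{412} + 0\right) = 25 \left(\frac{27}{206} + 0\right) = 25 \cdot \frac{27}{206} = \frac{675}{206} \approx 3.2767$)
$\frac{1}{K} = \frac{1}{\frac{675}{206}} = \frac{206}{675}$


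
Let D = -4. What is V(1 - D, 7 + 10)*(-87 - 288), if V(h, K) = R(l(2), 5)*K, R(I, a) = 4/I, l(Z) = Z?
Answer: -12750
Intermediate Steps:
V(h, K) = 2*K (V(h, K) = (4/2)*K = (4*(1/2))*K = 2*K)
V(1 - D, 7 + 10)*(-87 - 288) = (2*(7 + 10))*(-87 - 288) = (2*17)*(-375) = 34*(-375) = -12750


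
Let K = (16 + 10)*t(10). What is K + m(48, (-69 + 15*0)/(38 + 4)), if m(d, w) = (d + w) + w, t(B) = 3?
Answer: 859/7 ≈ 122.71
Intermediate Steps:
m(d, w) = d + 2*w
K = 78 (K = (16 + 10)*3 = 26*3 = 78)
K + m(48, (-69 + 15*0)/(38 + 4)) = 78 + (48 + 2*((-69 + 15*0)/(38 + 4))) = 78 + (48 + 2*((-69 + 0)/42)) = 78 + (48 + 2*(-69*1/42)) = 78 + (48 + 2*(-23/14)) = 78 + (48 - 23/7) = 78 + 313/7 = 859/7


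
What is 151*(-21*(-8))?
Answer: 25368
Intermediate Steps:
151*(-21*(-8)) = 151*168 = 25368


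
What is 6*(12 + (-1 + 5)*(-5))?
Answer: -48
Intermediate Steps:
6*(12 + (-1 + 5)*(-5)) = 6*(12 + 4*(-5)) = 6*(12 - 20) = 6*(-8) = -48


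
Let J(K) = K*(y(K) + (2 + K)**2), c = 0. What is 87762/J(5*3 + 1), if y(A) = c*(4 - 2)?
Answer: 14627/864 ≈ 16.929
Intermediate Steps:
y(A) = 0 (y(A) = 0*(4 - 2) = 0*2 = 0)
J(K) = K*(2 + K)**2 (J(K) = K*(0 + (2 + K)**2) = K*(2 + K)**2)
87762/J(5*3 + 1) = 87762/(((5*3 + 1)*(2 + (5*3 + 1))**2)) = 87762/(((15 + 1)*(2 + (15 + 1))**2)) = 87762/((16*(2 + 16)**2)) = 87762/((16*18**2)) = 87762/((16*324)) = 87762/5184 = 87762*(1/5184) = 14627/864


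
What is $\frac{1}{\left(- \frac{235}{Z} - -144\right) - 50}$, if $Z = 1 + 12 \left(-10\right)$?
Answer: $\frac{119}{11421} \approx 0.010419$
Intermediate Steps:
$Z = -119$ ($Z = 1 - 120 = -119$)
$\frac{1}{\left(- \frac{235}{Z} - -144\right) - 50} = \frac{1}{\left(- \frac{235}{-119} - -144\right) - 50} = \frac{1}{\left(\left(-235\right) \left(- \frac{1}{119}\right) + 144\right) - 50} = \frac{1}{\left(\frac{235}{119} + 144\right) - 50} = \frac{1}{\frac{17371}{119} - 50} = \frac{1}{\frac{11421}{119}} = \frac{119}{11421}$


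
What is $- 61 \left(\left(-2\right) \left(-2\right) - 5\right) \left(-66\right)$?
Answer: $-4026$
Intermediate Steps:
$- 61 \left(\left(-2\right) \left(-2\right) - 5\right) \left(-66\right) = - 61 \left(4 - 5\right) \left(-66\right) = \left(-61\right) \left(-1\right) \left(-66\right) = 61 \left(-66\right) = -4026$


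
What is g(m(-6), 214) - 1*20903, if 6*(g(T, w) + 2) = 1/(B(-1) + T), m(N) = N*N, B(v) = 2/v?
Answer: -4264619/204 ≈ -20905.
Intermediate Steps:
m(N) = N²
g(T, w) = -2 + 1/(6*(-2 + T)) (g(T, w) = -2 + 1/(6*(2/(-1) + T)) = -2 + 1/(6*(2*(-1) + T)) = -2 + 1/(6*(-2 + T)))
g(m(-6), 214) - 1*20903 = (25 - 12*(-6)²)/(6*(-2 + (-6)²)) - 1*20903 = (25 - 12*36)/(6*(-2 + 36)) - 20903 = (⅙)*(25 - 432)/34 - 20903 = (⅙)*(1/34)*(-407) - 20903 = -407/204 - 20903 = -4264619/204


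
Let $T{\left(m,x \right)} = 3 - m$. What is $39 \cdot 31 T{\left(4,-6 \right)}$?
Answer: $-1209$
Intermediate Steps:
$39 \cdot 31 T{\left(4,-6 \right)} = 39 \cdot 31 \left(3 - 4\right) = 1209 \left(3 - 4\right) = 1209 \left(-1\right) = -1209$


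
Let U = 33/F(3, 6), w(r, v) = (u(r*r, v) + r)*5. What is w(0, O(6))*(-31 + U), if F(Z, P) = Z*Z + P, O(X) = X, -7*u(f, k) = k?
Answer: 864/7 ≈ 123.43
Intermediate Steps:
u(f, k) = -k/7
F(Z, P) = P + Z² (F(Z, P) = Z² + P = P + Z²)
w(r, v) = 5*r - 5*v/7 (w(r, v) = (-v/7 + r)*5 = (r - v/7)*5 = 5*r - 5*v/7)
U = 11/5 (U = 33/(6 + 3²) = 33/(6 + 9) = 33/15 = 33*(1/15) = 11/5 ≈ 2.2000)
w(0, O(6))*(-31 + U) = (5*0 - 5/7*6)*(-31 + 11/5) = (0 - 30/7)*(-144/5) = -30/7*(-144/5) = 864/7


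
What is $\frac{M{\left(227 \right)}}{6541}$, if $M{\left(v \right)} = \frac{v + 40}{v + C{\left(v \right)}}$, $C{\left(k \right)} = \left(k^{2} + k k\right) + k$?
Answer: $\frac{89}{225690664} \approx 3.9435 \cdot 10^{-7}$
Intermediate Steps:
$C{\left(k \right)} = k + 2 k^{2}$ ($C{\left(k \right)} = \left(k^{2} + k^{2}\right) + k = 2 k^{2} + k = k + 2 k^{2}$)
$M{\left(v \right)} = \frac{40 + v}{v + v \left(1 + 2 v\right)}$ ($M{\left(v \right)} = \frac{v + 40}{v + v \left(1 + 2 v\right)} = \frac{40 + v}{v + v \left(1 + 2 v\right)}$)
$\frac{M{\left(227 \right)}}{6541} = \frac{\frac{1}{2} \cdot \frac{1}{227} \frac{1}{1 + 227} \left(40 + 227\right)}{6541} = \frac{1}{2} \cdot \frac{1}{227} \cdot \frac{1}{228} \cdot 267 \cdot \frac{1}{6541} = \frac{89}{34504} \cdot \frac{1}{6541} = \frac{89}{225690664}$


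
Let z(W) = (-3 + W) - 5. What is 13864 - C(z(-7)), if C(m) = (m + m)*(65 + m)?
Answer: 15364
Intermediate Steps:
z(W) = -8 + W
C(m) = 2*m*(65 + m) (C(m) = (2*m)*(65 + m) = 2*m*(65 + m))
13864 - C(z(-7)) = 13864 - 2*(-8 - 7)*(65 + (-8 - 7)) = 13864 - 2*(-15)*(65 - 15) = 13864 - 2*(-15)*50 = 13864 - 1*(-1500) = 13864 + 1500 = 15364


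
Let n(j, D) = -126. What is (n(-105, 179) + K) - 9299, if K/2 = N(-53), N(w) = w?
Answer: -9531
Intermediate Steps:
K = -106 (K = 2*(-53) = -106)
(n(-105, 179) + K) - 9299 = (-126 - 106) - 9299 = -232 - 9299 = -9531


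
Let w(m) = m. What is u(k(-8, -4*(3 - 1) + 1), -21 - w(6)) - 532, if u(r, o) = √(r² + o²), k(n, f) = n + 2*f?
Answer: -532 + √1213 ≈ -497.17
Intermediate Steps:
u(r, o) = √(o² + r²)
u(k(-8, -4*(3 - 1) + 1), -21 - w(6)) - 532 = √((-21 - 1*6)² + (-8 + 2*(-4*(3 - 1) + 1))²) - 532 = √((-21 - 6)² + (-8 + 2*(-4*2 + 1))²) - 532 = √((-27)² + (-8 + 2*(-8 + 1))²) - 532 = √(729 + (-8 + 2*(-7))²) - 532 = √(729 + (-8 - 14)²) - 532 = √(729 + (-22)²) - 532 = √(729 + 484) - 532 = √1213 - 532 = -532 + √1213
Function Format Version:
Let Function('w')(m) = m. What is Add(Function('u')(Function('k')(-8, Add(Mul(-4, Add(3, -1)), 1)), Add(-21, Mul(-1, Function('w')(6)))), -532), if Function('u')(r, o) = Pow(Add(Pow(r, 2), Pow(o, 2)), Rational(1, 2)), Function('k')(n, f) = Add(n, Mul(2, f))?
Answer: Add(-532, Pow(1213, Rational(1, 2))) ≈ -497.17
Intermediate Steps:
Function('u')(r, o) = Pow(Add(Pow(o, 2), Pow(r, 2)), Rational(1, 2))
Add(Function('u')(Function('k')(-8, Add(Mul(-4, Add(3, -1)), 1)), Add(-21, Mul(-1, Function('w')(6)))), -532) = Add(Pow(Add(Pow(Add(-21, Mul(-1, 6)), 2), Pow(Add(-8, Mul(2, Add(Mul(-4, Add(3, -1)), 1))), 2)), Rational(1, 2)), -532) = Add(Pow(Add(Pow(Add(-21, -6), 2), Pow(Add(-8, Mul(2, Add(Mul(-4, 2), 1))), 2)), Rational(1, 2)), -532) = Add(Pow(Add(Pow(-27, 2), Pow(Add(-8, Mul(2, Add(-8, 1))), 2)), Rational(1, 2)), -532) = Add(Pow(Add(729, Pow(Add(-8, Mul(2, -7)), 2)), Rational(1, 2)), -532) = Add(Pow(Add(729, Pow(Add(-8, -14), 2)), Rational(1, 2)), -532) = Add(Pow(Add(729, Pow(-22, 2)), Rational(1, 2)), -532) = Add(Pow(Add(729, 484), Rational(1, 2)), -532) = Add(Pow(1213, Rational(1, 2)), -532) = Add(-532, Pow(1213, Rational(1, 2)))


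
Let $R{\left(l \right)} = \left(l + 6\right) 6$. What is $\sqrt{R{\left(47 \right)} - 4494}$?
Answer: $12 i \sqrt{29} \approx 64.622 i$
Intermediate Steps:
$R{\left(l \right)} = 36 + 6 l$ ($R{\left(l \right)} = \left(6 + l\right) 6 = 36 + 6 l$)
$\sqrt{R{\left(47 \right)} - 4494} = \sqrt{\left(36 + 6 \cdot 47\right) - 4494} = \sqrt{\left(36 + 282\right) - 4494} = \sqrt{318 - 4494} = \sqrt{-4176} = 12 i \sqrt{29}$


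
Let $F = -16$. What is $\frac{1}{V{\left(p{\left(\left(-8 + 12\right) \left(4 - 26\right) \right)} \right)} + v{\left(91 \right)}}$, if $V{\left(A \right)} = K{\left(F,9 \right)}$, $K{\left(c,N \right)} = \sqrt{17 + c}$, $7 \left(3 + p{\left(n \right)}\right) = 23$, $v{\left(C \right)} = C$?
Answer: $\frac{1}{92} \approx 0.01087$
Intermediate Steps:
$p{\left(n \right)} = \frac{2}{7}$ ($p{\left(n \right)} = -3 + \frac{1}{7} \cdot 23 = -3 + \frac{23}{7} = \frac{2}{7}$)
$V{\left(A \right)} = 1$ ($V{\left(A \right)} = \sqrt{17 - 16} = \sqrt{1} = 1$)
$\frac{1}{V{\left(p{\left(\left(-8 + 12\right) \left(4 - 26\right) \right)} \right)} + v{\left(91 \right)}} = \frac{1}{1 + 91} = \frac{1}{92}$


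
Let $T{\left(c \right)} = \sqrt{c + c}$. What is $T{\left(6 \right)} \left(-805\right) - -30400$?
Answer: $30400 - 1610 \sqrt{3} \approx 27611.0$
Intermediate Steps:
$T{\left(c \right)} = \sqrt{2} \sqrt{c}$ ($T{\left(c \right)} = \sqrt{2 c} = \sqrt{2} \sqrt{c}$)
$T{\left(6 \right)} \left(-805\right) - -30400 = \sqrt{2} \sqrt{6} \left(-805\right) - -30400 = 2 \sqrt{3} \left(-805\right) + 30400 = - 1610 \sqrt{3} + 30400 = 30400 - 1610 \sqrt{3}$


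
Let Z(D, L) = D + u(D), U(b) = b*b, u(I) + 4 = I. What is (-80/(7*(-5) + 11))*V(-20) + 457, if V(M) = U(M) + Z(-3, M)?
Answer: 1757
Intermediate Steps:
u(I) = -4 + I
U(b) = b²
Z(D, L) = -4 + 2*D (Z(D, L) = D + (-4 + D) = -4 + 2*D)
V(M) = -10 + M² (V(M) = M² + (-4 + 2*(-3)) = M² + (-4 - 6) = M² - 10 = -10 + M²)
(-80/(7*(-5) + 11))*V(-20) + 457 = (-80/(7*(-5) + 11))*(-10 + (-20)²) + 457 = (-80/(-35 + 11))*(-10 + 400) + 457 = -80/(-24)*390 + 457 = -80*(-1/24)*390 + 457 = (10/3)*390 + 457 = 1300 + 457 = 1757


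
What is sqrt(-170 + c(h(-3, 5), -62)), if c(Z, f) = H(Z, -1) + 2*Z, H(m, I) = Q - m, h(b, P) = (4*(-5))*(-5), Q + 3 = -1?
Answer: I*sqrt(74) ≈ 8.6023*I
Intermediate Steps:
Q = -4 (Q = -3 - 1 = -4)
h(b, P) = 100 (h(b, P) = -20*(-5) = 100)
H(m, I) = -4 - m
c(Z, f) = -4 + Z (c(Z, f) = (-4 - Z) + 2*Z = -4 + Z)
sqrt(-170 + c(h(-3, 5), -62)) = sqrt(-170 + (-4 + 100)) = sqrt(-170 + 96) = sqrt(-74) = I*sqrt(74)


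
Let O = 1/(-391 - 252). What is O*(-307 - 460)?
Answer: 767/643 ≈ 1.1928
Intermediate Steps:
O = -1/643 (O = 1/(-643) = -1/643 ≈ -0.0015552)
O*(-307 - 460) = -(-307 - 460)/643 = -1/643*(-767) = 767/643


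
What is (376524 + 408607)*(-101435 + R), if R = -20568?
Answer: -95788337393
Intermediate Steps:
(376524 + 408607)*(-101435 + R) = (376524 + 408607)*(-101435 - 20568) = 785131*(-122003) = -95788337393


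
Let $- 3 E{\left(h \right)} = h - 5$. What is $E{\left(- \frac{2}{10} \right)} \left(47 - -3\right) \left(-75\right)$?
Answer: $-6500$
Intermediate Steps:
$E{\left(h \right)} = \frac{5}{3} - \frac{h}{3}$ ($E{\left(h \right)} = - \frac{h - 5}{3} = - \frac{-5 + h}{3} = \frac{5}{3} - \frac{h}{3}$)
$E{\left(- \frac{2}{10} \right)} \left(47 - -3\right) \left(-75\right) = \left(\frac{5}{3} - \frac{\left(-2\right) \frac{1}{10}}{3}\right) \left(47 - -3\right) \left(-75\right) = \left(\frac{5}{3} - \frac{\left(-2\right) \frac{1}{10}}{3}\right) \left(47 + 3\right) \left(-75\right) = \left(\frac{5}{3} - - \frac{1}{15}\right) 50 \left(-75\right) = \left(\frac{5}{3} + \frac{1}{15}\right) 50 \left(-75\right) = \frac{26}{15} \cdot 50 \left(-75\right) = \frac{260}{3} \left(-75\right) = -6500$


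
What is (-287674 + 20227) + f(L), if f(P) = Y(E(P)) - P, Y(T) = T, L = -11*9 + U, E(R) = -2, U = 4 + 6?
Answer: -267360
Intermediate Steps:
U = 10
L = -89 (L = -11*9 + 10 = -99 + 10 = -89)
f(P) = -2 - P
(-287674 + 20227) + f(L) = (-287674 + 20227) + (-2 - 1*(-89)) = -267447 + (-2 + 89) = -267447 + 87 = -267360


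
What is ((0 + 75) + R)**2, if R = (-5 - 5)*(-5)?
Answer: 15625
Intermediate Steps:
R = 50 (R = -10*(-5) = 50)
((0 + 75) + R)**2 = ((0 + 75) + 50)**2 = (75 + 50)**2 = 125**2 = 15625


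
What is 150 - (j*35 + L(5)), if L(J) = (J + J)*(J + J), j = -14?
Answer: 540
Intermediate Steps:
L(J) = 4*J² (L(J) = (2*J)*(2*J) = 4*J²)
150 - (j*35 + L(5)) = 150 - (-14*35 + 4*5²) = 150 - (-490 + 4*25) = 150 - (-490 + 100) = 150 - 1*(-390) = 150 + 390 = 540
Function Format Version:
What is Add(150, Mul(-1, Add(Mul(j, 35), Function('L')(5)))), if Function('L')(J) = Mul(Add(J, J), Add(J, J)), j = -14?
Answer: 540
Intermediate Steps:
Function('L')(J) = Mul(4, Pow(J, 2)) (Function('L')(J) = Mul(Mul(2, J), Mul(2, J)) = Mul(4, Pow(J, 2)))
Add(150, Mul(-1, Add(Mul(j, 35), Function('L')(5)))) = Add(150, Mul(-1, Add(Mul(-14, 35), Mul(4, Pow(5, 2))))) = Add(150, Mul(-1, Add(-490, Mul(4, 25)))) = Add(150, Mul(-1, Add(-490, 100))) = Add(150, Mul(-1, -390)) = Add(150, 390) = 540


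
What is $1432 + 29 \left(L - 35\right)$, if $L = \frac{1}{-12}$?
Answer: $\frac{4975}{12} \approx 414.58$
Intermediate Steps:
$L = - \frac{1}{12} \approx -0.083333$
$1432 + 29 \left(L - 35\right) = 1432 + 29 \left(- \frac{1}{12} - 35\right) = 1432 + 29 \left(- \frac{421}{12}\right) = 1432 - \frac{12209}{12} = \frac{4975}{12}$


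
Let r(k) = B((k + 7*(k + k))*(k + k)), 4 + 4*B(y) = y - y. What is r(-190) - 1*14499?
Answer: -14500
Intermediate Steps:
B(y) = -1 (B(y) = -1 + (y - y)/4 = -1 + (1/4)*0 = -1 + 0 = -1)
r(k) = -1
r(-190) - 1*14499 = -1 - 1*14499 = -1 - 14499 = -14500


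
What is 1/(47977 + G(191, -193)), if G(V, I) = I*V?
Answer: 1/11114 ≈ 8.9977e-5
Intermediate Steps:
1/(47977 + G(191, -193)) = 1/(47977 - 193*191) = 1/(47977 - 36863) = 1/11114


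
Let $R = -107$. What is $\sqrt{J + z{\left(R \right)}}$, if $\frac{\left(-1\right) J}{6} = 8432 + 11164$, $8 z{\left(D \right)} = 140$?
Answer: $\frac{i \sqrt{470234}}{2} \approx 342.87 i$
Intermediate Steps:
$z{\left(D \right)} = \frac{35}{2}$ ($z{\left(D \right)} = \frac{1}{8} \cdot 140 = \frac{35}{2}$)
$J = -117576$ ($J = - 6 \left(8432 + 11164\right) = \left(-6\right) 19596 = -117576$)
$\sqrt{J + z{\left(R \right)}} = \sqrt{-117576 + \frac{35}{2}} = \sqrt{- \frac{235117}{2}} = \frac{i \sqrt{470234}}{2}$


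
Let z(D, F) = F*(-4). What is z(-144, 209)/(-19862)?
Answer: 418/9931 ≈ 0.042090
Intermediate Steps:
z(D, F) = -4*F
z(-144, 209)/(-19862) = -4*209/(-19862) = -836*(-1/19862) = 418/9931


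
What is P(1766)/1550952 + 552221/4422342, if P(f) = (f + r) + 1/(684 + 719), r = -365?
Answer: 25214948918053/200478182456799 ≈ 0.12577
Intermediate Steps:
P(f) = -512094/1403 + f (P(f) = (f - 365) + 1/(684 + 719) = (-365 + f) + 1/1403 = -512094/1403 + f)
P(1766)/1550952 + 552221/4422342 = (-512094/1403 + 1766)/1550952 + 552221/4422342 = (1965604/1403)*(1/1550952) + 552221*(1/4422342) = 491401/543996414 + 552221/4422342 = 25214948918053/200478182456799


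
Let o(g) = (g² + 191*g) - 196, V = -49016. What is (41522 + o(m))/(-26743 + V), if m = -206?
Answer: -44416/75759 ≈ -0.58628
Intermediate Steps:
o(g) = -196 + g² + 191*g
(41522 + o(m))/(-26743 + V) = (41522 + (-196 + (-206)² + 191*(-206)))/(-26743 - 49016) = (41522 + (-196 + 42436 - 39346))/(-75759) = (41522 + 2894)*(-1/75759) = 44416*(-1/75759) = -44416/75759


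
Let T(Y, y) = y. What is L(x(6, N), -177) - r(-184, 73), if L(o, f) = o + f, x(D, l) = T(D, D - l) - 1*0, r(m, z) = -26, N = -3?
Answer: -142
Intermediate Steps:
x(D, l) = D - l (x(D, l) = (D - l) - 1*0 = (D - l) + 0 = D - l)
L(o, f) = f + o
L(x(6, N), -177) - r(-184, 73) = (-177 + (6 - 1*(-3))) - 1*(-26) = (-177 + (6 + 3)) + 26 = (-177 + 9) + 26 = -168 + 26 = -142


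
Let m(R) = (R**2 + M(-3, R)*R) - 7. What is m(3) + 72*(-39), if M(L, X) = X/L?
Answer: -2809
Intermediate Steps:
m(R) = -7 + 2*R**2/3 (m(R) = (R**2 + (R/(-3))*R) - 7 = (R**2 + (R*(-1/3))*R) - 7 = (R**2 + (-R/3)*R) - 7 = (R**2 - R**2/3) - 7 = 2*R**2/3 - 7 = -7 + 2*R**2/3)
m(3) + 72*(-39) = (-7 + (2/3)*3**2) + 72*(-39) = (-7 + (2/3)*9) - 2808 = (-7 + 6) - 2808 = -1 - 2808 = -2809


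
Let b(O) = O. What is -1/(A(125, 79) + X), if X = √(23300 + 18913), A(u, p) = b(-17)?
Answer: -17/41924 - √42213/41924 ≈ -0.0053062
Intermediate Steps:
A(u, p) = -17
X = √42213 ≈ 205.46
-1/(A(125, 79) + X) = -1/(-17 + √42213)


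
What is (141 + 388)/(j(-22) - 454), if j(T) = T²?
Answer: 529/30 ≈ 17.633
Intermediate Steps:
(141 + 388)/(j(-22) - 454) = (141 + 388)/((-22)² - 454) = 529/(484 - 454) = 529/30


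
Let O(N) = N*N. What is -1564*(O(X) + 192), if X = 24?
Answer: -1201152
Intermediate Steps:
O(N) = N²
-1564*(O(X) + 192) = -1564*(24² + 192) = -1564*(576 + 192) = -1564*768 = -1201152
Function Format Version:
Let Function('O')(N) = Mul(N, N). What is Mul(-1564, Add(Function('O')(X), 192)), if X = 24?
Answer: -1201152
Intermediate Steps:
Function('O')(N) = Pow(N, 2)
Mul(-1564, Add(Function('O')(X), 192)) = Mul(-1564, Add(Pow(24, 2), 192)) = Mul(-1564, Add(576, 192)) = Mul(-1564, 768) = -1201152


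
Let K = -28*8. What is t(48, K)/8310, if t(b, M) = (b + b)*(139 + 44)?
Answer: 2928/1385 ≈ 2.1141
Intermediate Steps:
K = -224
t(b, M) = 366*b (t(b, M) = (2*b)*183 = 366*b)
t(48, K)/8310 = (366*48)/8310 = 17568*(1/8310) = 2928/1385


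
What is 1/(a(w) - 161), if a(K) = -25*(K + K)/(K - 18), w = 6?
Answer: -1/136 ≈ -0.0073529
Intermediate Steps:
a(K) = -50*K/(-18 + K) (a(K) = -25*2*K/(-18 + K) = -50*K/(-18 + K))
1/(a(w) - 161) = 1/(-50*6/(-18 + 6) - 161) = 1/(-50*6/(-12) - 161) = 1/(-50*6*(-1/12) - 161) = 1/(25 - 161) = 1/(-136) = -1/136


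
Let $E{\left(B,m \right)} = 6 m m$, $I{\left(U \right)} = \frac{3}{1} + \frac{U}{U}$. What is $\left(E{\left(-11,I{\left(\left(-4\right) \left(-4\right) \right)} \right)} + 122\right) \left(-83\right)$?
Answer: $-18094$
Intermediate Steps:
$I{\left(U \right)} = 4$ ($I{\left(U \right)} = 3 \cdot 1 + 1 = 3 + 1 = 4$)
$E{\left(B,m \right)} = 6 m^{2}$
$\left(E{\left(-11,I{\left(\left(-4\right) \left(-4\right) \right)} \right)} + 122\right) \left(-83\right) = \left(6 \cdot 4^{2} + 122\right) \left(-83\right) = \left(6 \cdot 16 + 122\right) \left(-83\right) = \left(96 + 122\right) \left(-83\right) = 218 \left(-83\right) = -18094$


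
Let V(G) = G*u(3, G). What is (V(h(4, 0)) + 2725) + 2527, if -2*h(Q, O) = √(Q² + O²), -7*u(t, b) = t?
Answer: 36770/7 ≈ 5252.9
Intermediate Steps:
u(t, b) = -t/7
h(Q, O) = -√(O² + Q²)/2 (h(Q, O) = -√(Q² + O²)/2 = -√(O² + Q²)/2)
V(G) = -3*G/7 (V(G) = G*(-⅐*3) = G*(-3/7) = -3*G/7)
(V(h(4, 0)) + 2725) + 2527 = (-(-3)*√(0² + 4²)/14 + 2725) + 2527 = (-(-3)*√(0 + 16)/14 + 2725) + 2527 = (-(-3)*√16/14 + 2725) + 2527 = (-(-3)*4/14 + 2725) + 2527 = (-3/7*(-2) + 2725) + 2527 = (6/7 + 2725) + 2527 = 19081/7 + 2527 = 36770/7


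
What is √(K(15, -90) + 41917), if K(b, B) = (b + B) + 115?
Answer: √41957 ≈ 204.83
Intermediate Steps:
K(b, B) = 115 + B + b (K(b, B) = (B + b) + 115 = 115 + B + b)
√(K(15, -90) + 41917) = √((115 - 90 + 15) + 41917) = √(40 + 41917) = √41957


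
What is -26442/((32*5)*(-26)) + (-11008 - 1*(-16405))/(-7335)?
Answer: 87949/15648 ≈ 5.6205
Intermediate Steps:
-26442/((32*5)*(-26)) + (-11008 - 1*(-16405))/(-7335) = -26442/(160*(-26)) + (-11008 + 16405)*(-1/7335) = -26442/(-4160) + 5397*(-1/7335) = -26442*(-1/4160) - 1799/2445 = 1017/160 - 1799/2445 = 87949/15648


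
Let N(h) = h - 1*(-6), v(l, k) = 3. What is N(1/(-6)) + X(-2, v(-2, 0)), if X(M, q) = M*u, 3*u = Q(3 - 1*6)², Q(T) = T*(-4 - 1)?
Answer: -865/6 ≈ -144.17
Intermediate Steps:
Q(T) = -5*T (Q(T) = T*(-5) = -5*T)
u = 75 (u = (-5*(3 - 1*6))²/3 = (-5*(3 - 6))²/3 = (-5*(-3))²/3 = (⅓)*15² = (⅓)*225 = 75)
N(h) = 6 + h (N(h) = h + 6 = 6 + h)
X(M, q) = 75*M (X(M, q) = M*75 = 75*M)
N(1/(-6)) + X(-2, v(-2, 0)) = (6 + 1/(-6)) + 75*(-2) = (6 - ⅙) - 150 = 35/6 - 150 = -865/6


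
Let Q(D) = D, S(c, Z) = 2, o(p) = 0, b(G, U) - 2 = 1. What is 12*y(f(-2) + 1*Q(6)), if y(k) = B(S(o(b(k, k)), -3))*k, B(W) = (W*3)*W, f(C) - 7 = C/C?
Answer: 2016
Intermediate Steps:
f(C) = 8 (f(C) = 7 + C/C = 7 + 1 = 8)
b(G, U) = 3 (b(G, U) = 2 + 1 = 3)
B(W) = 3*W**2 (B(W) = (3*W)*W = 3*W**2)
y(k) = 12*k (y(k) = (3*2**2)*k = (3*4)*k = 12*k)
12*y(f(-2) + 1*Q(6)) = 12*(12*(8 + 1*6)) = 12*(12*(8 + 6)) = 12*(12*14) = 12*168 = 2016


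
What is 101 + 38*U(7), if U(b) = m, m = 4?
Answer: 253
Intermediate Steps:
U(b) = 4
101 + 38*U(7) = 101 + 38*4 = 101 + 152 = 253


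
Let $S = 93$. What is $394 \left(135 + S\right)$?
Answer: $89832$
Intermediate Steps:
$394 \left(135 + S\right) = 394 \left(135 + 93\right) = 394 \cdot 228 = 89832$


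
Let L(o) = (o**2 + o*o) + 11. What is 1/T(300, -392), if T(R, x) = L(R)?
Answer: 1/180011 ≈ 5.5552e-6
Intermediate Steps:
L(o) = 11 + 2*o**2 (L(o) = (o**2 + o**2) + 11 = 2*o**2 + 11 = 11 + 2*o**2)
T(R, x) = 11 + 2*R**2
1/T(300, -392) = 1/(11 + 2*300**2) = 1/(11 + 2*90000) = 1/(11 + 180000) = 1/180011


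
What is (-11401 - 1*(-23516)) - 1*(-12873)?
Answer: 24988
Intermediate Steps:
(-11401 - 1*(-23516)) - 1*(-12873) = (-11401 + 23516) + 12873 = 12115 + 12873 = 24988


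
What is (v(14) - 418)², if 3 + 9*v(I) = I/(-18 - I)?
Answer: 3629701009/20736 ≈ 1.7504e+5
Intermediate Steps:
v(I) = -⅓ + I/(9*(-18 - I)) (v(I) = -⅓ + (I/(-18 - I))/9 = -⅓ + I/(9*(-18 - I)))
(v(14) - 418)² = (2*(-27 - 2*14)/(9*(18 + 14)) - 418)² = ((2/9)*(-27 - 28)/32 - 418)² = ((2/9)*(1/32)*(-55) - 418)² = (-55/144 - 418)² = (-60247/144)² = 3629701009/20736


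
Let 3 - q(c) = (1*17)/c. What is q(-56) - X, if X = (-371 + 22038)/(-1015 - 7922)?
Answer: 2866697/500472 ≈ 5.7280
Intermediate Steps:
X = -21667/8937 (X = 21667/(-8937) = 21667*(-1/8937) = -21667/8937 ≈ -2.4244)
q(c) = 3 - 17/c (q(c) = 3 - 1*17/c = 3 - 17/c)
q(-56) - X = (3 - 17/(-56)) - 1*(-21667/8937) = (3 - 17*(-1/56)) + 21667/8937 = (3 + 17/56) + 21667/8937 = 185/56 + 21667/8937 = 2866697/500472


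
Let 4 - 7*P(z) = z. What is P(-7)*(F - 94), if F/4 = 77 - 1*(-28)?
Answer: 3586/7 ≈ 512.29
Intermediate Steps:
F = 420 (F = 4*(77 - 1*(-28)) = 4*(77 + 28) = 4*105 = 420)
P(z) = 4/7 - z/7
P(-7)*(F - 94) = (4/7 - ⅐*(-7))*(420 - 94) = (4/7 + 1)*326 = (11/7)*326 = 3586/7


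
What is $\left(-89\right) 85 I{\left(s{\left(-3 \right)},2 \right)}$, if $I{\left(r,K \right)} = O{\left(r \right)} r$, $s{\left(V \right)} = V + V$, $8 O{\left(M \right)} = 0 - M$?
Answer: $\frac{68085}{2} \approx 34043.0$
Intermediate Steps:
$O{\left(M \right)} = - \frac{M}{8}$ ($O{\left(M \right)} = \frac{0 - M}{8} = \frac{\left(-1\right) M}{8} = - \frac{M}{8}$)
$s{\left(V \right)} = 2 V$
$I{\left(r,K \right)} = - \frac{r^{2}}{8}$ ($I{\left(r,K \right)} = - \frac{r}{8} r = - \frac{r^{2}}{8}$)
$\left(-89\right) 85 I{\left(s{\left(-3 \right)},2 \right)} = \left(-89\right) 85 \left(- \frac{\left(2 \left(-3\right)\right)^{2}}{8}\right) = - 7565 \left(- \frac{\left(-6\right)^{2}}{8}\right) = - 7565 \left(\left(- \frac{1}{8}\right) 36\right) = \left(-7565\right) \left(- \frac{9}{2}\right) = \frac{68085}{2}$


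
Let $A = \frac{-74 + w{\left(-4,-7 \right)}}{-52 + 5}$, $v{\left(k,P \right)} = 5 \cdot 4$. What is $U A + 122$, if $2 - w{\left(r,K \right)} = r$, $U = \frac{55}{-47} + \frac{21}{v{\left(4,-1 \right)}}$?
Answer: $\frac{1345569}{11045} \approx 121.83$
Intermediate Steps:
$v{\left(k,P \right)} = 20$
$U = - \frac{113}{940}$ ($U = \frac{55}{-47} + \frac{21}{20} = 55 \left(- \frac{1}{47}\right) + 21 \cdot \frac{1}{20} = - \frac{55}{47} + \frac{21}{20} = - \frac{113}{940} \approx -0.12021$)
$w{\left(r,K \right)} = 2 - r$
$A = \frac{68}{47}$ ($A = \frac{-74 + \left(2 - -4\right)}{-52 + 5} = \frac{-74 + \left(2 + 4\right)}{-47} = \left(-74 + 6\right) \left(- \frac{1}{47}\right) = \left(-68\right) \left(- \frac{1}{47}\right) = \frac{68}{47} \approx 1.4468$)
$U A + 122 = \left(- \frac{113}{940}\right) \frac{68}{47} + 122 = - \frac{1921}{11045} + 122 = \frac{1345569}{11045}$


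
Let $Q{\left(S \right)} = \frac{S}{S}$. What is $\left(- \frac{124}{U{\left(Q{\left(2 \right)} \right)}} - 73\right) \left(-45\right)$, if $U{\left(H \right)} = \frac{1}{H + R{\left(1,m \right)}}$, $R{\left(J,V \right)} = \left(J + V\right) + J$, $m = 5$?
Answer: $47925$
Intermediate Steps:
$R{\left(J,V \right)} = V + 2 J$
$Q{\left(S \right)} = 1$
$U{\left(H \right)} = \frac{1}{7 + H}$ ($U{\left(H \right)} = \frac{1}{H + \left(5 + 2 \cdot 1\right)} = \frac{1}{H + \left(5 + 2\right)} = \frac{1}{H + 7} = \frac{1}{7 + H}$)
$\left(- \frac{124}{U{\left(Q{\left(2 \right)} \right)}} - 73\right) \left(-45\right) = \left(- \frac{124}{\frac{1}{7 + 1}} - 73\right) \left(-45\right) = \left(- \frac{124}{\frac{1}{8}} - 73\right) \left(-45\right) = \left(- 124 \frac{1}{\frac{1}{8}} - 73\right) \left(-45\right) = \left(\left(-124\right) 8 - 73\right) \left(-45\right) = \left(-992 - 73\right) \left(-45\right) = \left(-1065\right) \left(-45\right) = 47925$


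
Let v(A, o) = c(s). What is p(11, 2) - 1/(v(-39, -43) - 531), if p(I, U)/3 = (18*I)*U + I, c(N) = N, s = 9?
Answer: 637363/522 ≈ 1221.0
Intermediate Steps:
v(A, o) = 9
p(I, U) = 3*I + 54*I*U (p(I, U) = 3*((18*I)*U + I) = 3*(18*I*U + I) = 3*(I + 18*I*U) = 3*I + 54*I*U)
p(11, 2) - 1/(v(-39, -43) - 531) = 3*11*(1 + 18*2) - 1/(9 - 531) = 3*11*(1 + 36) - 1/(-522) = 3*11*37 - 1*(-1/522) = 1221 + 1/522 = 637363/522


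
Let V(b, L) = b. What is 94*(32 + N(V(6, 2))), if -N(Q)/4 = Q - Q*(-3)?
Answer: -6016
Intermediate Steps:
N(Q) = -16*Q (N(Q) = -4*(Q - Q*(-3)) = -4*(Q - (-3)*Q) = -4*(Q + 3*Q) = -16*Q)
94*(32 + N(V(6, 2))) = 94*(32 - 16*6) = 94*(32 - 96) = 94*(-64) = -6016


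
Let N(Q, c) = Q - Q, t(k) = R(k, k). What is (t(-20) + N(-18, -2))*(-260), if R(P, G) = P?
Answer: 5200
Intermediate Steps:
t(k) = k
N(Q, c) = 0
(t(-20) + N(-18, -2))*(-260) = (-20 + 0)*(-260) = -20*(-260) = 5200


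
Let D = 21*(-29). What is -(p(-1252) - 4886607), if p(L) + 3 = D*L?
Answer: 4124142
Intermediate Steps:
D = -609
p(L) = -3 - 609*L
-(p(-1252) - 4886607) = -((-3 - 609*(-1252)) - 4886607) = -((-3 + 762468) - 4886607) = -(762465 - 4886607) = -1*(-4124142) = 4124142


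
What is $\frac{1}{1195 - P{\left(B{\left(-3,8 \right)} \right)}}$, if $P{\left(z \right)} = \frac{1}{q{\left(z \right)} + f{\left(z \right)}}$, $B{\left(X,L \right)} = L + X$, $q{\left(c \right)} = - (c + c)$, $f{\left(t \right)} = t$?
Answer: $\frac{5}{5976} \approx 0.00083668$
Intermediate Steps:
$q{\left(c \right)} = - 2 c$
$P{\left(z \right)} = - \frac{1}{z}$ ($P{\left(z \right)} = \frac{1}{- 2 z + z} = \frac{1}{\left(-1\right) z} = - \frac{1}{z}$)
$\frac{1}{1195 - P{\left(B{\left(-3,8 \right)} \right)}} = \frac{1}{1195 - - \frac{1}{8 - 3}} = \frac{1}{1195 - - \frac{1}{5}} = \frac{1}{1195 + \frac{1}{5}} = \frac{1}{\frac{5976}{5}} = \frac{5}{5976}$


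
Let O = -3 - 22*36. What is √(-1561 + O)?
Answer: 2*I*√589 ≈ 48.539*I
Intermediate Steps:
O = -795 (O = -3 - 792 = -795)
√(-1561 + O) = √(-1561 - 795) = √(-2356) = 2*I*√589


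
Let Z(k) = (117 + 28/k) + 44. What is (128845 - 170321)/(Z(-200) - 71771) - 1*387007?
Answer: -1385679198749/3580507 ≈ -3.8701e+5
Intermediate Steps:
Z(k) = 161 + 28/k
(128845 - 170321)/(Z(-200) - 71771) - 1*387007 = (128845 - 170321)/((161 + 28/(-200)) - 71771) - 1*387007 = -41476/((161 + 28*(-1/200)) - 71771) - 387007 = -41476/((161 - 7/50) - 71771) - 387007 = -41476/(8043/50 - 71771) - 387007 = -41476/(-3580507/50) - 387007 = -41476*(-50/3580507) - 387007 = 2073800/3580507 - 387007 = -1385679198749/3580507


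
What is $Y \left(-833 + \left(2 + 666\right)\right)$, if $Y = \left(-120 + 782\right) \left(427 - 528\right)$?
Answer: $11032230$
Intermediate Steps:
$Y = -66862$ ($Y = 662 \left(-101\right) = -66862$)
$Y \left(-833 + \left(2 + 666\right)\right) = - 66862 \left(-833 + \left(2 + 666\right)\right) = - 66862 \left(-833 + 668\right) = \left(-66862\right) \left(-165\right) = 11032230$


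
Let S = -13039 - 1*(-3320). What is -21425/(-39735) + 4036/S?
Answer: 9571823/77236893 ≈ 0.12393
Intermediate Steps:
S = -9719 (S = -13039 + 3320 = -9719)
-21425/(-39735) + 4036/S = -21425/(-39735) + 4036/(-9719) = -21425*(-1/39735) + 4036*(-1/9719) = 4285/7947 - 4036/9719 = 9571823/77236893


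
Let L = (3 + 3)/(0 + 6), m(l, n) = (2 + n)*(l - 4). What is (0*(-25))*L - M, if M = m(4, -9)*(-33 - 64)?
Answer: 0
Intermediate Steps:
m(l, n) = (-4 + l)*(2 + n) (m(l, n) = (2 + n)*(-4 + l) = (-4 + l)*(2 + n))
L = 1 (L = 6/6 = 6*(⅙) = 1)
M = 0 (M = (-8 - 4*(-9) + 2*4 + 4*(-9))*(-33 - 64) = (-8 + 36 + 8 - 36)*(-97) = 0*(-97) = 0)
(0*(-25))*L - M = (0*(-25))*1 - 1*0 = 0*1 + 0 = 0 + 0 = 0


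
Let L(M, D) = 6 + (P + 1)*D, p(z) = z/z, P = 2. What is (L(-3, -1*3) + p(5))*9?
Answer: -18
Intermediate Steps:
p(z) = 1
L(M, D) = 6 + 3*D (L(M, D) = 6 + (2 + 1)*D = 6 + 3*D)
(L(-3, -1*3) + p(5))*9 = ((6 + 3*(-1*3)) + 1)*9 = ((6 + 3*(-3)) + 1)*9 = ((6 - 9) + 1)*9 = (-3 + 1)*9 = -2*9 = -18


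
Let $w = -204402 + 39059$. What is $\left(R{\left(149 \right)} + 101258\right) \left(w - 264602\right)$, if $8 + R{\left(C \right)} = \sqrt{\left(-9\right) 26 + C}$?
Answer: $-43531931250 - 429945 i \sqrt{85} \approx -4.3532 \cdot 10^{10} - 3.9639 \cdot 10^{6} i$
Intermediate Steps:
$R{\left(C \right)} = -8 + \sqrt{-234 + C}$ ($R{\left(C \right)} = -8 + \sqrt{\left(-9\right) 26 + C} = -8 + \sqrt{-234 + C}$)
$w = -165343$
$\left(R{\left(149 \right)} + 101258\right) \left(w - 264602\right) = \left(\left(-8 + \sqrt{-234 + 149}\right) + 101258\right) \left(-165343 - 264602\right) = \left(\left(-8 + \sqrt{-85}\right) + 101258\right) \left(-429945\right) = \left(\left(-8 + i \sqrt{85}\right) + 101258\right) \left(-429945\right) = \left(101250 + i \sqrt{85}\right) \left(-429945\right) = -43531931250 - 429945 i \sqrt{85}$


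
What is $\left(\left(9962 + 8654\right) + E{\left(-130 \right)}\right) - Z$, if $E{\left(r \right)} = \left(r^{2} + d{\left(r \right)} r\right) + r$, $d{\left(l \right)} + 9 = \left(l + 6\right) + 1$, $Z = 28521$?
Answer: $24025$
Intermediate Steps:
$d{\left(l \right)} = -2 + l$ ($d{\left(l \right)} = -9 + \left(\left(l + 6\right) + 1\right) = -9 + \left(\left(6 + l\right) + 1\right) = -9 + \left(7 + l\right) = -2 + l$)
$E{\left(r \right)} = r + r^{2} + r \left(-2 + r\right)$ ($E{\left(r \right)} = \left(r^{2} + \left(-2 + r\right) r\right) + r = \left(r^{2} + r \left(-2 + r\right)\right) + r = r + r^{2} + r \left(-2 + r\right)$)
$\left(\left(9962 + 8654\right) + E{\left(-130 \right)}\right) - Z = \left(\left(9962 + 8654\right) - 130 \left(-1 + 2 \left(-130\right)\right)\right) - 28521 = \left(18616 - 130 \left(-1 - 260\right)\right) - 28521 = \left(18616 - -33930\right) - 28521 = \left(18616 + 33930\right) - 28521 = 52546 - 28521 = 24025$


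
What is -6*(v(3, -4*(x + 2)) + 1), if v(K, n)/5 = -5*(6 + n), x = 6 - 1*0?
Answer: -3906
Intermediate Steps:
x = 6 (x = 6 + 0 = 6)
v(K, n) = -150 - 25*n (v(K, n) = 5*(-5*(6 + n)) = 5*(-30 - 5*n) = -150 - 25*n)
-6*(v(3, -4*(x + 2)) + 1) = -6*((-150 - (-100)*(6 + 2)) + 1) = -6*((-150 - (-100)*8) + 1) = -6*((-150 - 25*(-32)) + 1) = -6*((-150 + 800) + 1) = -6*(650 + 1) = -6*651 = -3906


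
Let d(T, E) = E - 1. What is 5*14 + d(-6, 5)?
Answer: 74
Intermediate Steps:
d(T, E) = -1 + E
5*14 + d(-6, 5) = 5*14 + (-1 + 5) = 70 + 4 = 74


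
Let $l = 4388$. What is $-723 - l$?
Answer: $-5111$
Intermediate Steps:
$-723 - l = -723 - 4388 = -5111$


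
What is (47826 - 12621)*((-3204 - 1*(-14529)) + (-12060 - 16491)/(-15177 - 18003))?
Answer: 881983943697/2212 ≈ 3.9873e+8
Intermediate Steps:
(47826 - 12621)*((-3204 - 1*(-14529)) + (-12060 - 16491)/(-15177 - 18003)) = 35205*((-3204 + 14529) - 28551/(-33180)) = 35205*(11325 - 28551*(-1/33180)) = 35205*(11325 + 9517/11060) = 35205*(125264017/11060) = 881983943697/2212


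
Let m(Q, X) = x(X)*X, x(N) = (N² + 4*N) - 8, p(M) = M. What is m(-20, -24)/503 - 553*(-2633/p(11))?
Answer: 732268039/5533 ≈ 1.3235e+5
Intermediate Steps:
x(N) = -8 + N² + 4*N
m(Q, X) = X*(-8 + X² + 4*X) (m(Q, X) = (-8 + X² + 4*X)*X = X*(-8 + X² + 4*X))
m(-20, -24)/503 - 553*(-2633/p(11)) = -24*(-8 + (-24)² + 4*(-24))/503 - 553/(11/(-2633)) = -24*(-8 + 576 - 96)*(1/503) - 553/(11*(-1/2633)) = -24*472*(1/503) - 553/(-11/2633) = -11328*1/503 - 553*(-2633/11) = -11328/503 + 1456049/11 = 732268039/5533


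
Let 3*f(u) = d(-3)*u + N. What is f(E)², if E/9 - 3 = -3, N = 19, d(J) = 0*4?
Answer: 361/9 ≈ 40.111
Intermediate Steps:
d(J) = 0
E = 0 (E = 27 + 9*(-3) = 27 - 27 = 0)
f(u) = 19/3 (f(u) = (0*u + 19)/3 = (0 + 19)/3 = (⅓)*19 = 19/3)
f(E)² = (19/3)² = 361/9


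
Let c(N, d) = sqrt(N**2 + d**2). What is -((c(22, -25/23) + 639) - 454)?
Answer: -185 - sqrt(256661)/23 ≈ -207.03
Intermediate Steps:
-((c(22, -25/23) + 639) - 454) = -((sqrt(22**2 + (-25/23)**2) + 639) - 454) = -((sqrt(484 + (-25*1/23)**2) + 639) - 454) = -((sqrt(484 + (-25/23)**2) + 639) - 454) = -((sqrt(484 + 625/529) + 639) - 454) = -((sqrt(256661/529) + 639) - 454) = -((sqrt(256661)/23 + 639) - 454) = -((639 + sqrt(256661)/23) - 454) = -(185 + sqrt(256661)/23) = -185 - sqrt(256661)/23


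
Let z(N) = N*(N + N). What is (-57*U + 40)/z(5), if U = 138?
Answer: -3913/25 ≈ -156.52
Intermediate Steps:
z(N) = 2*N**2 (z(N) = N*(2*N) = 2*N**2)
(-57*U + 40)/z(5) = (-57*138 + 40)/((2*5**2)) = (-7866 + 40)/((2*25)) = -7826/50 = -7826*1/50 = -3913/25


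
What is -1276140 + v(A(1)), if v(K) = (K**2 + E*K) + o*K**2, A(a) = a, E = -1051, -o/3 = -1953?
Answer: -1271331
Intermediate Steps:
o = 5859 (o = -3*(-1953) = 5859)
v(K) = -1051*K + 5860*K**2 (v(K) = (K**2 - 1051*K) + 5859*K**2 = -1051*K + 5860*K**2)
-1276140 + v(A(1)) = -1276140 + 1*(-1051 + 5860*1) = -1276140 + 1*(-1051 + 5860) = -1276140 + 1*4809 = -1276140 + 4809 = -1271331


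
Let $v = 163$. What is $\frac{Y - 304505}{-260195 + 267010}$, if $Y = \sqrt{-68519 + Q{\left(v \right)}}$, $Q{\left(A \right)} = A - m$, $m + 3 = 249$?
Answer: $- \frac{60901}{1363} + \frac{i \sqrt{68602}}{6815} \approx -44.682 + 0.038433 i$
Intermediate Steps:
$m = 246$ ($m = -3 + 249 = 246$)
$Q{\left(A \right)} = -246 + A$ ($Q{\left(A \right)} = A - 246 = -246 + A$)
$Y = i \sqrt{68602}$ ($Y = \sqrt{-68519 + \left(-246 + 163\right)} = \sqrt{-68519 - 83} = \sqrt{-68602} = i \sqrt{68602} \approx 261.92 i$)
$\frac{Y - 304505}{-260195 + 267010} = \frac{i \sqrt{68602} - 304505}{-260195 + 267010} = \frac{-304505 + i \sqrt{68602}}{6815} = \left(-304505 + i \sqrt{68602}\right) \frac{1}{6815} = - \frac{60901}{1363} + \frac{i \sqrt{68602}}{6815}$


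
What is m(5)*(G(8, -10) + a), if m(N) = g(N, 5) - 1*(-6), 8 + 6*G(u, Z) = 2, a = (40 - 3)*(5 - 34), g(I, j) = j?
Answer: -11814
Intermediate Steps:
a = -1073 (a = 37*(-29) = -1073)
G(u, Z) = -1 (G(u, Z) = -4/3 + (⅙)*2 = -4/3 + ⅓ = -1)
m(N) = 11 (m(N) = 5 - 1*(-6) = 5 + 6 = 11)
m(5)*(G(8, -10) + a) = 11*(-1 - 1073) = 11*(-1074) = -11814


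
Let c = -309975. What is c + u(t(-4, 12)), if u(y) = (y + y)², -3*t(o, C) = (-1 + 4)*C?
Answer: -309399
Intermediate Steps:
t(o, C) = -C (t(o, C) = -(-1 + 4)*C/3 = -C)
u(y) = 4*y² (u(y) = (2*y)² = 4*y²)
c + u(t(-4, 12)) = -309975 + 4*(-1*12)² = -309975 + 4*(-12)² = -309975 + 4*144 = -309975 + 576 = -309399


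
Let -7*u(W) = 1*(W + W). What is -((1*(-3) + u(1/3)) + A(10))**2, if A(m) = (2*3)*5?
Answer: -319225/441 ≈ -723.87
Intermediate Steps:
u(W) = -2*W/7 (u(W) = -(W + W)/7 = -2*W/7)
A(m) = 30 (A(m) = 6*5 = 30)
-((1*(-3) + u(1/3)) + A(10))**2 = -((1*(-3) - 2/7/3) + 30)**2 = -((-3 - 2/7*1/3) + 30)**2 = -((-3 - 2/21) + 30)**2 = -(-65/21 + 30)**2 = -(565/21)**2 = -1*319225/441 = -319225/441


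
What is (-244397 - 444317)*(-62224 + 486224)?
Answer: -292014736000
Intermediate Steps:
(-244397 - 444317)*(-62224 + 486224) = -688714*424000 = -292014736000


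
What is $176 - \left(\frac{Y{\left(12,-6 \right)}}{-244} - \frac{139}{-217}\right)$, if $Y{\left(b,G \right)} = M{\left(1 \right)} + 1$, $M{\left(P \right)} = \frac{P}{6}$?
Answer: $\frac{55711111}{317688} \approx 175.36$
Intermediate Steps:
$M{\left(P \right)} = \frac{P}{6}$ ($M{\left(P \right)} = P \frac{1}{6} = \frac{P}{6}$)
$Y{\left(b,G \right)} = \frac{7}{6}$ ($Y{\left(b,G \right)} = \frac{1}{6} \cdot 1 + 1 = \frac{1}{6} + 1 = \frac{7}{6}$)
$176 - \left(\frac{Y{\left(12,-6 \right)}}{-244} - \frac{139}{-217}\right) = 176 - \left(\frac{7}{6 \left(-244\right)} - \frac{139}{-217}\right) = 176 - \left(\frac{7}{6} \left(- \frac{1}{244}\right) - - \frac{139}{217}\right) = 176 - \left(- \frac{7}{1464} + \frac{139}{217}\right) = 176 - \frac{201977}{317688} = \frac{55711111}{317688}$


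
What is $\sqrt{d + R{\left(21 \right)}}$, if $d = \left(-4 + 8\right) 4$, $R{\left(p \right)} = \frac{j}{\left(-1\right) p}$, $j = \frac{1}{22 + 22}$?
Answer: $\frac{\sqrt{3414873}}{462} \approx 3.9999$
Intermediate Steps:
$j = \frac{1}{44} \approx 0.022727$
$R{\left(p \right)} = - \frac{1}{44 p}$ ($R{\left(p \right)} = \frac{1}{44 \left(- p\right)} = \frac{\left(-1\right) \frac{1}{p}}{44} = - \frac{1}{44 p}$)
$d = 16$ ($d = 4 \cdot 4 = 16$)
$\sqrt{d + R{\left(21 \right)}} = \sqrt{16 - \frac{1}{44 \cdot 21}} = \sqrt{16 - \frac{1}{924}} = \sqrt{\frac{14783}{924}} = \frac{\sqrt{3414873}}{462}$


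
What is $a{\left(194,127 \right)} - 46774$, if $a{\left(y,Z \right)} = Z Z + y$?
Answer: $-30451$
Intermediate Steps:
$a{\left(y,Z \right)} = y + Z^{2}$ ($a{\left(y,Z \right)} = Z^{2} + y = y + Z^{2}$)
$a{\left(194,127 \right)} - 46774 = \left(194 + 127^{2}\right) - 46774 = \left(194 + 16129\right) - 46774 = 16323 - 46774 = -30451$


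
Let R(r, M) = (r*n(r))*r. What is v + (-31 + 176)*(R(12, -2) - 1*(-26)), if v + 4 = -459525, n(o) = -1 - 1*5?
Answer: -581039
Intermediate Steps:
n(o) = -6 (n(o) = -1 - 5 = -6)
R(r, M) = -6*r² (R(r, M) = (r*(-6))*r = (-6*r)*r = -6*r²)
v = -459529 (v = -4 - 459525 = -459529)
v + (-31 + 176)*(R(12, -2) - 1*(-26)) = -459529 + (-31 + 176)*(-6*12² - 1*(-26)) = -459529 + 145*(-6*144 + 26) = -459529 + 145*(-864 + 26) = -459529 + 145*(-838) = -459529 - 121510 = -581039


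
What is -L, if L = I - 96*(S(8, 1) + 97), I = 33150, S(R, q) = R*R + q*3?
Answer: -17406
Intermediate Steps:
S(R, q) = R² + 3*q
L = 17406 (L = 33150 - 96*((8² + 3*1) + 97) = 33150 - 96*((64 + 3) + 97) = 33150 - 96*(67 + 97) = 33150 - 96*164 = 33150 - 1*15744 = 33150 - 15744 = 17406)
-L = -1*17406 = -17406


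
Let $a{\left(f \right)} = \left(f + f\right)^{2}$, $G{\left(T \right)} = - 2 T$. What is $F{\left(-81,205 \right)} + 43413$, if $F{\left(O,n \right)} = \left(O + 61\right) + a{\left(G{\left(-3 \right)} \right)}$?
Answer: $43537$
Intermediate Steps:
$a{\left(f \right)} = 4 f^{2}$ ($a{\left(f \right)} = \left(2 f\right)^{2} = 4 f^{2}$)
$F{\left(O,n \right)} = 205 + O$ ($F{\left(O,n \right)} = \left(O + 61\right) + 4 \left(\left(-2\right) \left(-3\right)\right)^{2} = \left(61 + O\right) + 4 \cdot 6^{2} = \left(61 + O\right) + 4 \cdot 36 = \left(61 + O\right) + 144 = 205 + O$)
$F{\left(-81,205 \right)} + 43413 = \left(205 - 81\right) + 43413 = 124 + 43413 = 43537$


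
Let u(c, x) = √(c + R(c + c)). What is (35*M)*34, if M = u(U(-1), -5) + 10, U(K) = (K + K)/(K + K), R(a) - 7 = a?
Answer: 11900 + 1190*√10 ≈ 15663.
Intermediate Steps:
R(a) = 7 + a
U(K) = 1 (U(K) = (2*K)/((2*K)) = (2*K)*(1/(2*K)) = 1)
u(c, x) = √(7 + 3*c) (u(c, x) = √(c + (7 + (c + c))) = √(c + (7 + 2*c)) = √(7 + 3*c))
M = 10 + √10 (M = √(7 + 3*1) + 10 = √(7 + 3) + 10 = √10 + 10 = 10 + √10 ≈ 13.162)
(35*M)*34 = (35*(10 + √10))*34 = (350 + 35*√10)*34 = 11900 + 1190*√10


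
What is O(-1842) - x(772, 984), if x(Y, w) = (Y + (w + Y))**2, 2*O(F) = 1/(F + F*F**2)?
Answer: -79882774504919041/12499683060 ≈ -6.3908e+6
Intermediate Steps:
O(F) = 1/(2*(F + F**3)) (O(F) = 1/(2*(F + F*F**2)) = 1/(2*(F + F**3)))
x(Y, w) = (w + 2*Y)**2 (x(Y, w) = (Y + (Y + w))**2 = (w + 2*Y)**2)
O(-1842) - x(772, 984) = (1/2)/(-1842*(1 + (-1842)**2)) - (984 + 2*772)**2 = (1/2)*(-1/1842)/(1 + 3392964) - (984 + 1544)**2 = (1/2)*(-1/1842)/3392965 - 1*2528**2 = (1/2)*(-1/1842)*(1/3392965) - 1*6390784 = -1/12499683060 - 6390784 = -79882774504919041/12499683060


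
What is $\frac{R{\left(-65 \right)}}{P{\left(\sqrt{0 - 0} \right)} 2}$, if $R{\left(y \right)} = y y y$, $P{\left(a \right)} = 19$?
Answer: $- \frac{274625}{38} \approx -7227.0$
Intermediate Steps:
$R{\left(y \right)} = y^{3}$ ($R{\left(y \right)} = y^{2} y = y^{3}$)
$\frac{R{\left(-65 \right)}}{P{\left(\sqrt{0 - 0} \right)} 2} = \frac{\left(-65\right)^{3}}{19 \cdot 2} = - \frac{274625}{38}$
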